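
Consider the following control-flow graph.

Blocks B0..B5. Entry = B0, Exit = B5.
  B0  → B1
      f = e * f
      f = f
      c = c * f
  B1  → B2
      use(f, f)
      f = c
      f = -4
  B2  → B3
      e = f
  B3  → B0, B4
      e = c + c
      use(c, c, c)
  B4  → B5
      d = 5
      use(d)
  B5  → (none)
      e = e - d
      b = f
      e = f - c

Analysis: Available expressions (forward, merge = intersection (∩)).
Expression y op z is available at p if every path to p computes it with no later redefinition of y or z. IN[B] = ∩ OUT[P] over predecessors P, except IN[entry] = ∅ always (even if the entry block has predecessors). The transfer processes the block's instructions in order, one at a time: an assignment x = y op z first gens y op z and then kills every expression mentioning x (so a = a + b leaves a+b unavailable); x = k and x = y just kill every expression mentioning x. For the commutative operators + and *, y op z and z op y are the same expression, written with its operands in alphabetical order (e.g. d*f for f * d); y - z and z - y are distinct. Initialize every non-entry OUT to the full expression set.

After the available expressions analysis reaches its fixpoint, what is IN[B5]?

Answer: {c+c}

Working:
Fixpoint table:
  B0:  IN={}  OUT={}
  B1:  IN={}  OUT={}
  B2:  IN={}  OUT={}
  B3:  IN={}  OUT={c+c}
  B4:  IN={c+c}  OUT={c+c}
  B5:  IN={c+c}  OUT={c+c, f-c}

Merge at B5: IN[B5] = OUT[B4] = {c+c}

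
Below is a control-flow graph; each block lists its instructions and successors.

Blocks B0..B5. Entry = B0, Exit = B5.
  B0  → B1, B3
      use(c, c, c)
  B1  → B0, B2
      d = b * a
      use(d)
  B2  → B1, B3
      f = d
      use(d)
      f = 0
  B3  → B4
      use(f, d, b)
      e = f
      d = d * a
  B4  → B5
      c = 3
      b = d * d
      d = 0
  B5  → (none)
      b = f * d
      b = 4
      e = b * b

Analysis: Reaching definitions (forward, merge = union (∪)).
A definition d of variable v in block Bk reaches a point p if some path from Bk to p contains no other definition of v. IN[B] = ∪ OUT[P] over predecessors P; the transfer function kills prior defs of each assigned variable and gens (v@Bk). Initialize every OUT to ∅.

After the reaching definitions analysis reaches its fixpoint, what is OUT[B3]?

Answer: {d@B3, e@B3, f@B2}

Working:
Fixpoint table:
  B0: | IN={d@B1, f@B2} | OUT={d@B1, f@B2}
  B1: | IN={d@B1, f@B2} | OUT={d@B1, f@B2}
  B2: | IN={d@B1, f@B2} | OUT={d@B1, f@B2}
  B3: | IN={d@B1, f@B2} | OUT={d@B3, e@B3, f@B2}
  B4: | IN={d@B3, e@B3, f@B2} | OUT={b@B4, c@B4, d@B4, e@B3, f@B2}
  B5: | IN={b@B4, c@B4, d@B4, e@B3, f@B2} | OUT={b@B5, c@B4, d@B4, e@B5, f@B2}

Merge at B3: IN[B3] = OUT[B0] ⊔ OUT[B2] = {d@B1, f@B2}
Applying B3's transfer function to that IN value gives OUT[B3] (row B3 above).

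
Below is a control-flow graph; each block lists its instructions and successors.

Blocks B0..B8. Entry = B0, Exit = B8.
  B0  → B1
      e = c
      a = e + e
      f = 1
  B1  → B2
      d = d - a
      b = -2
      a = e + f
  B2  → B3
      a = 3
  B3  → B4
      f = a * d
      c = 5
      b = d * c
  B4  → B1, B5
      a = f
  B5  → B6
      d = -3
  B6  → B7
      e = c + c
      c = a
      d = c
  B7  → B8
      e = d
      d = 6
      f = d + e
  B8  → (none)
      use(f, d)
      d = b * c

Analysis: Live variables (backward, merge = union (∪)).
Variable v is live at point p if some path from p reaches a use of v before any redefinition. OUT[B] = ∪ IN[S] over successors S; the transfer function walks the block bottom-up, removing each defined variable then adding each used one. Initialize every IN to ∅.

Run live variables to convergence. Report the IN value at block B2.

Converged values:
  B0:   IN={c, d}   OUT={a, d, e, f}
  B1:   IN={a, d, e, f}   OUT={d, e}
  B2:   IN={d, e}   OUT={a, d, e}
  B3:   IN={a, d, e}   OUT={b, c, d, e, f}
  B4:   IN={b, c, d, e, f}   OUT={a, b, c, d, e, f}
  B5:   IN={a, b, c}   OUT={a, b, c}
  B6:   IN={a, b, c}   OUT={b, c, d}
  B7:   IN={b, c, d}   OUT={b, c, d, f}
  B8:   IN={b, c, d, f}   OUT={}

Merge at B2: OUT[B2] = IN[B3] = {a, d, e}
Applying B2's transfer function to that OUT value gives IN[B2] (row B2 above).

Answer: {d, e}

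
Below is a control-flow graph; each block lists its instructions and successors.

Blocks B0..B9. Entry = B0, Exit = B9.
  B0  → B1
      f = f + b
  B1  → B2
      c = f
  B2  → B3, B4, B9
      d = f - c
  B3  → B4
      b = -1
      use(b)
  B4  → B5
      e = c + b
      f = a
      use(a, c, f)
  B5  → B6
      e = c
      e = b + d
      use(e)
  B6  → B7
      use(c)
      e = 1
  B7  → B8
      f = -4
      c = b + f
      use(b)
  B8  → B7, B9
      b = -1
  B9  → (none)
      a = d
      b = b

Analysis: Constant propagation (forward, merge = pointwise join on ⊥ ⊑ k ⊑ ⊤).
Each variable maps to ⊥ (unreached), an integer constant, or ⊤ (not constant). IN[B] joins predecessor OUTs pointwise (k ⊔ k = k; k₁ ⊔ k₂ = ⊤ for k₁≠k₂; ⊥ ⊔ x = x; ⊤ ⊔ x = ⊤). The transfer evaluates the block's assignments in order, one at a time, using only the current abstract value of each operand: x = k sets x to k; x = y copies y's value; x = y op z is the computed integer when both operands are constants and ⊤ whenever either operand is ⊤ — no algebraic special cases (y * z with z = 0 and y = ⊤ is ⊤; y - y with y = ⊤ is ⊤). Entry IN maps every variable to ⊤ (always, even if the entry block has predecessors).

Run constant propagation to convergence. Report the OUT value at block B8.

Answer: {a: ⊤, b: -1, c: ⊤, d: ⊤, e: 1, f: -4}

Working:
Per-block solution:
  B0:   IN=(all ⊤)   OUT=(all ⊤)
  B1:   IN=(all ⊤)   OUT=(all ⊤)
  B2:   IN=(all ⊤)   OUT=(all ⊤)
  B3:   IN=(all ⊤)   OUT={b:-1; rest ⊤}
  B4:   IN=(all ⊤)   OUT=(all ⊤)
  B5:   IN=(all ⊤)   OUT=(all ⊤)
  B6:   IN=(all ⊤)   OUT={e:1; rest ⊤}
  B7:   IN={e:1; rest ⊤}   OUT={e:1, f:-4; rest ⊤}
  B8:   IN={e:1, f:-4; rest ⊤}   OUT={b:-1, e:1, f:-4; rest ⊤}
  B9:   IN=(all ⊤)   OUT=(all ⊤)

Merge at B8: IN[B8] = OUT[B7] = {a: ⊤, b: ⊤, c: ⊤, d: ⊤, e: 1, f: -4}
Applying B8's transfer function to that IN value gives OUT[B8] (row B8 above).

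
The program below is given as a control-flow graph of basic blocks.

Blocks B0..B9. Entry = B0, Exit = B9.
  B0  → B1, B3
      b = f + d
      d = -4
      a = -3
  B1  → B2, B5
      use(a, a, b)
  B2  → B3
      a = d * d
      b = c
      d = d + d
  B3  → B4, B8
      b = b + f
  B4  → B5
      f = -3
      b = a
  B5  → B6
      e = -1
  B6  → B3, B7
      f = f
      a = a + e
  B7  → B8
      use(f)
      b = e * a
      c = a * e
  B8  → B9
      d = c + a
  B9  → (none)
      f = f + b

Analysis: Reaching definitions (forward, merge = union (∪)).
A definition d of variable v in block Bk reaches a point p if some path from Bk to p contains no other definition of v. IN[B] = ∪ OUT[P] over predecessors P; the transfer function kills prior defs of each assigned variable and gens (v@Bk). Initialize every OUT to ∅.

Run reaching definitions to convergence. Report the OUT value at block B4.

Answer: {a@B0, a@B2, a@B6, b@B4, d@B0, d@B2, e@B5, f@B4}

Trace:
Fixpoint table:
  B0:   IN={}   OUT={a@B0, b@B0, d@B0}
  B1:   IN={a@B0, b@B0, d@B0}   OUT={a@B0, b@B0, d@B0}
  B2:   IN={a@B0, b@B0, d@B0}   OUT={a@B2, b@B2, d@B2}
  B3:   IN={a@B0, a@B2, a@B6, b@B0, b@B2, b@B4, d@B0, d@B2, e@B5, f@B6}   OUT={a@B0, a@B2, a@B6, b@B3, d@B0, d@B2, e@B5, f@B6}
  B4:   IN={a@B0, a@B2, a@B6, b@B3, d@B0, d@B2, e@B5, f@B6}   OUT={a@B0, a@B2, a@B6, b@B4, d@B0, d@B2, e@B5, f@B4}
  B5:   IN={a@B0, a@B2, a@B6, b@B0, b@B4, d@B0, d@B2, e@B5, f@B4}   OUT={a@B0, a@B2, a@B6, b@B0, b@B4, d@B0, d@B2, e@B5, f@B4}
  B6:   IN={a@B0, a@B2, a@B6, b@B0, b@B4, d@B0, d@B2, e@B5, f@B4}   OUT={a@B6, b@B0, b@B4, d@B0, d@B2, e@B5, f@B6}
  B7:   IN={a@B6, b@B0, b@B4, d@B0, d@B2, e@B5, f@B6}   OUT={a@B6, b@B7, c@B7, d@B0, d@B2, e@B5, f@B6}
  B8:   IN={a@B0, a@B2, a@B6, b@B3, b@B7, c@B7, d@B0, d@B2, e@B5, f@B6}   OUT={a@B0, a@B2, a@B6, b@B3, b@B7, c@B7, d@B8, e@B5, f@B6}
  B9:   IN={a@B0, a@B2, a@B6, b@B3, b@B7, c@B7, d@B8, e@B5, f@B6}   OUT={a@B0, a@B2, a@B6, b@B3, b@B7, c@B7, d@B8, e@B5, f@B9}

Merge at B4: IN[B4] = OUT[B3] = {a@B0, a@B2, a@B6, b@B3, d@B0, d@B2, e@B5, f@B6}
Applying B4's transfer function to that IN value gives OUT[B4] (row B4 above).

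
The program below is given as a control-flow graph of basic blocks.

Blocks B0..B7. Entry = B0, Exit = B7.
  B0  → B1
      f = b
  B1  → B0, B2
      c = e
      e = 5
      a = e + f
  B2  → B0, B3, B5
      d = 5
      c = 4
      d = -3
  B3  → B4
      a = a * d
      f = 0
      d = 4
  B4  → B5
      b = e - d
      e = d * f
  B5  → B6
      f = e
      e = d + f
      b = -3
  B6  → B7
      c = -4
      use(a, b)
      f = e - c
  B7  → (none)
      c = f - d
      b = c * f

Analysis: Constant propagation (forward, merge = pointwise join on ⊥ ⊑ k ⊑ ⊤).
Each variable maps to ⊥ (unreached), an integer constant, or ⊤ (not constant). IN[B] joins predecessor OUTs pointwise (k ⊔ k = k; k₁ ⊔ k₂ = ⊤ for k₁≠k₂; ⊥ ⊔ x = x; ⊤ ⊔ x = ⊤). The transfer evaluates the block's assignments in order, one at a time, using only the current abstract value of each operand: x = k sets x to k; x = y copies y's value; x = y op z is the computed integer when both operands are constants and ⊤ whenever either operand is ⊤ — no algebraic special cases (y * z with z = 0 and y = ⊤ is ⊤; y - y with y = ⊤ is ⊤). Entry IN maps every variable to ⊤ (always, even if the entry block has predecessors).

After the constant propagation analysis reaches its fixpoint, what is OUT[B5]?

Converged values:
  B0: | IN=(all ⊤) | OUT=(all ⊤)
  B1: | IN=(all ⊤) | OUT={e:5; rest ⊤}
  B2: | IN={e:5; rest ⊤} | OUT={c:4, d:-3, e:5; rest ⊤}
  B3: | IN={c:4, d:-3, e:5; rest ⊤} | OUT={c:4, d:4, e:5, f:0; rest ⊤}
  B4: | IN={c:4, d:4, e:5, f:0; rest ⊤} | OUT={b:1, c:4, d:4, e:0, f:0; rest ⊤}
  B5: | IN={c:4; rest ⊤} | OUT={b:-3, c:4; rest ⊤}
  B6: | IN={b:-3, c:4; rest ⊤} | OUT={b:-3, c:-4; rest ⊤}
  B7: | IN={b:-3, c:-4; rest ⊤} | OUT=(all ⊤)

Merge at B5: IN[B5] = OUT[B2] ⊔ OUT[B4] = {a: ⊤, b: ⊤, c: 4, d: ⊤, e: ⊤, f: ⊤}
Applying B5's transfer function to that IN value gives OUT[B5] (row B5 above).

Answer: {a: ⊤, b: -3, c: 4, d: ⊤, e: ⊤, f: ⊤}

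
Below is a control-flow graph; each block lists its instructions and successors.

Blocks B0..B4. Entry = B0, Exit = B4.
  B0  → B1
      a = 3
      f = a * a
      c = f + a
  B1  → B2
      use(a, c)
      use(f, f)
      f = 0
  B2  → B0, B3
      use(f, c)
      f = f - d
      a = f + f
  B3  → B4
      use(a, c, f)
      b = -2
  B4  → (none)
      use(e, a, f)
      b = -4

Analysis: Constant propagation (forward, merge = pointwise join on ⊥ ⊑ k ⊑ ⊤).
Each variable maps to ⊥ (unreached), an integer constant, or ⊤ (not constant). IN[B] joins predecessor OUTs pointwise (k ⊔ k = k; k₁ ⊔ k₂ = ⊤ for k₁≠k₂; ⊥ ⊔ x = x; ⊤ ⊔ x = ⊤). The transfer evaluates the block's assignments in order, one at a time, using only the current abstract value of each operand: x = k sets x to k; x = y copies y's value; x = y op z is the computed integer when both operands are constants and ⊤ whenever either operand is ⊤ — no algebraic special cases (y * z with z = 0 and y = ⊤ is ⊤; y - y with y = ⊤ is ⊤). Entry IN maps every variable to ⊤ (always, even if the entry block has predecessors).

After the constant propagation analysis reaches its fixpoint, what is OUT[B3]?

Answer: {a: ⊤, b: -2, c: 12, d: ⊤, e: ⊤, f: ⊤}

Trace:
Per-block solution:
  B0: | IN=(all ⊤) | OUT={a:3, c:12, f:9; rest ⊤}
  B1: | IN={a:3, c:12, f:9; rest ⊤} | OUT={a:3, c:12, f:0; rest ⊤}
  B2: | IN={a:3, c:12, f:0; rest ⊤} | OUT={c:12; rest ⊤}
  B3: | IN={c:12; rest ⊤} | OUT={b:-2, c:12; rest ⊤}
  B4: | IN={b:-2, c:12; rest ⊤} | OUT={b:-4, c:12; rest ⊤}

Merge at B3: IN[B3] = OUT[B2] = {a: ⊤, b: ⊤, c: 12, d: ⊤, e: ⊤, f: ⊤}
Applying B3's transfer function to that IN value gives OUT[B3] (row B3 above).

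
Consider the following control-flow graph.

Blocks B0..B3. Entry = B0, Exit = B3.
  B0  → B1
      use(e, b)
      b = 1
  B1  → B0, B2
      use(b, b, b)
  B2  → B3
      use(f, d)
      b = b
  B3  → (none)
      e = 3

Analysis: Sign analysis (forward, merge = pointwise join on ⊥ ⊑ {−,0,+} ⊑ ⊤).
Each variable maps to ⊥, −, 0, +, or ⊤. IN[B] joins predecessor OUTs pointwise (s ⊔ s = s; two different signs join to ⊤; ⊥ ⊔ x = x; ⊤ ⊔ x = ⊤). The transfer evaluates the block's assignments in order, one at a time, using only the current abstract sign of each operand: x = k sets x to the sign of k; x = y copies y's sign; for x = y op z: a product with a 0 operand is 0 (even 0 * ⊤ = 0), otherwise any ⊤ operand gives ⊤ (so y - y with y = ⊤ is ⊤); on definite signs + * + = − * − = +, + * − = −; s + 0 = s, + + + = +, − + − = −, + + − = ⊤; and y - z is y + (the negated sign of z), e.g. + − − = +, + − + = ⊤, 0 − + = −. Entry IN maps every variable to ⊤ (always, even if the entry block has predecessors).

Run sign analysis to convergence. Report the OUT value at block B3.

Answer: {a: ⊤, b: +, c: ⊤, d: ⊤, e: +, f: ⊤}

Trace:
Per-block solution:
  B0:   IN=(all ⊤)   OUT={b:+; rest ⊤}
  B1:   IN={b:+; rest ⊤}   OUT={b:+; rest ⊤}
  B2:   IN={b:+; rest ⊤}   OUT={b:+; rest ⊤}
  B3:   IN={b:+; rest ⊤}   OUT={b:+, e:+; rest ⊤}

Merge at B3: IN[B3] = OUT[B2] = {a: ⊤, b: +, c: ⊤, d: ⊤, e: ⊤, f: ⊤}
Applying B3's transfer function to that IN value gives OUT[B3] (row B3 above).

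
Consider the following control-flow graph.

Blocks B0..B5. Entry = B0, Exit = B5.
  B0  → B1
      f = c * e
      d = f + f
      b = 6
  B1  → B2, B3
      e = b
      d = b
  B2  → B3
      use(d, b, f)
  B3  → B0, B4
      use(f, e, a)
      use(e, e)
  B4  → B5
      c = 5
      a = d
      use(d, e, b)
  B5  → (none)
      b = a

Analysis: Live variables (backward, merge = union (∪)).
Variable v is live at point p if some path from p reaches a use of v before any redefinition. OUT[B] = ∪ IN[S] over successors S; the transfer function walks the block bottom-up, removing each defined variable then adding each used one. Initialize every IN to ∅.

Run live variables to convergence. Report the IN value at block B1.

Answer: {a, b, c, f}

Working:
Converged values:
  B0:  IN={a, c, e}  OUT={a, b, c, f}
  B1:  IN={a, b, c, f}  OUT={a, b, c, d, e, f}
  B2:  IN={a, b, c, d, e, f}  OUT={a, b, c, d, e, f}
  B3:  IN={a, b, c, d, e, f}  OUT={a, b, c, d, e}
  B4:  IN={b, d, e}  OUT={a}
  B5:  IN={a}  OUT={}

Merge at B1: OUT[B1] = IN[B2] ⊔ IN[B3] = {a, b, c, d, e, f}
Applying B1's transfer function to that OUT value gives IN[B1] (row B1 above).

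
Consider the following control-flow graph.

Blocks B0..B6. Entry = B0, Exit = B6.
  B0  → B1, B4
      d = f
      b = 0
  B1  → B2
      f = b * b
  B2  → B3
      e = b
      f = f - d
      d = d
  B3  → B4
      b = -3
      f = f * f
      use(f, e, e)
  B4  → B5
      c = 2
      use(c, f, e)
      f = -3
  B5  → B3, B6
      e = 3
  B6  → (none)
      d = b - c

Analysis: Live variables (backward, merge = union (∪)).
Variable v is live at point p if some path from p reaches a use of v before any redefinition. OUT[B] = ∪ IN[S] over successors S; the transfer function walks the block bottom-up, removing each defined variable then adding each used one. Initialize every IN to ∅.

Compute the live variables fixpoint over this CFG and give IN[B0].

Answer: {e, f}

Working:
Fixpoint table:
  B0:   IN={e, f}   OUT={b, d, e, f}
  B1:   IN={b, d}   OUT={b, d, f}
  B2:   IN={b, d, f}   OUT={e, f}
  B3:   IN={e, f}   OUT={b, e, f}
  B4:   IN={b, e, f}   OUT={b, c, f}
  B5:   IN={b, c, f}   OUT={b, c, e, f}
  B6:   IN={b, c}   OUT={}

Merge at B0: OUT[B0] = IN[B1] ⊔ IN[B4] = {b, d, e, f}
Applying B0's transfer function to that OUT value gives IN[B0] (row B0 above).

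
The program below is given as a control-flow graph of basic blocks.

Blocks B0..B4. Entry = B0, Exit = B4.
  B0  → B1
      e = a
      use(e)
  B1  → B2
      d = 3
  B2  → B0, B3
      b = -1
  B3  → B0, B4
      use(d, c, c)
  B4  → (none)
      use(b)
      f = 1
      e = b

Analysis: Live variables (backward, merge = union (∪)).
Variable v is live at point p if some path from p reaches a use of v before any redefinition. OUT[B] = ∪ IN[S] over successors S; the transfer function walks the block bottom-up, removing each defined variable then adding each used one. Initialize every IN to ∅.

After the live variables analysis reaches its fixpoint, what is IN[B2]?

Fixpoint table:
  B0: | IN={a, c} | OUT={a, c}
  B1: | IN={a, c} | OUT={a, c, d}
  B2: | IN={a, c, d} | OUT={a, b, c, d}
  B3: | IN={a, b, c, d} | OUT={a, b, c}
  B4: | IN={b} | OUT={}

Merge at B2: OUT[B2] = IN[B0] ⊔ IN[B3] = {a, b, c, d}
Applying B2's transfer function to that OUT value gives IN[B2] (row B2 above).

Answer: {a, c, d}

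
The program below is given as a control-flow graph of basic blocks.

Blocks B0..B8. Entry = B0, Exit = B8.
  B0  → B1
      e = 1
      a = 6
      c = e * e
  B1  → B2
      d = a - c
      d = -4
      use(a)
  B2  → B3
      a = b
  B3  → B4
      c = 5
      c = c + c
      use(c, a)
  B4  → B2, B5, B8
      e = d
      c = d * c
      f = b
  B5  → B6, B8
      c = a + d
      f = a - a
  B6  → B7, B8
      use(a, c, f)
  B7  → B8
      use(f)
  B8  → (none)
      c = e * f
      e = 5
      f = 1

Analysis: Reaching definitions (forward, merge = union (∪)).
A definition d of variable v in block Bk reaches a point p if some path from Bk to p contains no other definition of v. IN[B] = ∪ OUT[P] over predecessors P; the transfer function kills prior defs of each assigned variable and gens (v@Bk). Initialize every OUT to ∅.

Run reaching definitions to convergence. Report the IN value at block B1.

Answer: {a@B0, c@B0, e@B0}

Working:
Fixpoint table:
  B0:   IN={}   OUT={a@B0, c@B0, e@B0}
  B1:   IN={a@B0, c@B0, e@B0}   OUT={a@B0, c@B0, d@B1, e@B0}
  B2:   IN={a@B0, a@B2, c@B0, c@B4, d@B1, e@B0, e@B4, f@B4}   OUT={a@B2, c@B0, c@B4, d@B1, e@B0, e@B4, f@B4}
  B3:   IN={a@B2, c@B0, c@B4, d@B1, e@B0, e@B4, f@B4}   OUT={a@B2, c@B3, d@B1, e@B0, e@B4, f@B4}
  B4:   IN={a@B2, c@B3, d@B1, e@B0, e@B4, f@B4}   OUT={a@B2, c@B4, d@B1, e@B4, f@B4}
  B5:   IN={a@B2, c@B4, d@B1, e@B4, f@B4}   OUT={a@B2, c@B5, d@B1, e@B4, f@B5}
  B6:   IN={a@B2, c@B5, d@B1, e@B4, f@B5}   OUT={a@B2, c@B5, d@B1, e@B4, f@B5}
  B7:   IN={a@B2, c@B5, d@B1, e@B4, f@B5}   OUT={a@B2, c@B5, d@B1, e@B4, f@B5}
  B8:   IN={a@B2, c@B4, c@B5, d@B1, e@B4, f@B4, f@B5}   OUT={a@B2, c@B8, d@B1, e@B8, f@B8}

Merge at B1: IN[B1] = OUT[B0] = {a@B0, c@B0, e@B0}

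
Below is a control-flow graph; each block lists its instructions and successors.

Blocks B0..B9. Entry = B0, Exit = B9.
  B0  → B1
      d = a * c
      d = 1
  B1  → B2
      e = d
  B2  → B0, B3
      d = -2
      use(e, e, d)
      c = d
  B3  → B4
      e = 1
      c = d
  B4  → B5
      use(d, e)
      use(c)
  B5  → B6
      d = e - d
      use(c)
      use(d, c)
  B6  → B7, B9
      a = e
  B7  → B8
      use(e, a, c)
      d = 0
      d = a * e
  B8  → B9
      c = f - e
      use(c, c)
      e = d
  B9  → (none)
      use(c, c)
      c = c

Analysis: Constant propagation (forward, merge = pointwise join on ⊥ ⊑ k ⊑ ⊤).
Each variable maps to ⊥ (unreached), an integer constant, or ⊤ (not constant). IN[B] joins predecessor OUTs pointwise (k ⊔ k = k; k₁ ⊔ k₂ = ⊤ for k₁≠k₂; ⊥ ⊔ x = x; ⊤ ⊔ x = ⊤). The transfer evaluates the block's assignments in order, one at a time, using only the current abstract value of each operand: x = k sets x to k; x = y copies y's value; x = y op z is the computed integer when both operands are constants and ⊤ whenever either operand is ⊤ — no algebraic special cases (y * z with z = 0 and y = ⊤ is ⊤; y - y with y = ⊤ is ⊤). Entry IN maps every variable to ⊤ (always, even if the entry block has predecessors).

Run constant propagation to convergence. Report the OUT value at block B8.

Answer: {a: 1, b: ⊤, c: ⊤, d: 1, e: 1, f: ⊤}

Trace:
Fixpoint table:
  B0:  IN=(all ⊤)  OUT={d:1; rest ⊤}
  B1:  IN={d:1; rest ⊤}  OUT={d:1, e:1; rest ⊤}
  B2:  IN={d:1, e:1; rest ⊤}  OUT={c:-2, d:-2, e:1; rest ⊤}
  B3:  IN={c:-2, d:-2, e:1; rest ⊤}  OUT={c:-2, d:-2, e:1; rest ⊤}
  B4:  IN={c:-2, d:-2, e:1; rest ⊤}  OUT={c:-2, d:-2, e:1; rest ⊤}
  B5:  IN={c:-2, d:-2, e:1; rest ⊤}  OUT={c:-2, d:3, e:1; rest ⊤}
  B6:  IN={c:-2, d:3, e:1; rest ⊤}  OUT={a:1, c:-2, d:3, e:1; rest ⊤}
  B7:  IN={a:1, c:-2, d:3, e:1; rest ⊤}  OUT={a:1, c:-2, d:1, e:1; rest ⊤}
  B8:  IN={a:1, c:-2, d:1, e:1; rest ⊤}  OUT={a:1, d:1, e:1; rest ⊤}
  B9:  IN={a:1, e:1; rest ⊤}  OUT={a:1, e:1; rest ⊤}

Merge at B8: IN[B8] = OUT[B7] = {a: 1, b: ⊤, c: -2, d: 1, e: 1, f: ⊤}
Applying B8's transfer function to that IN value gives OUT[B8] (row B8 above).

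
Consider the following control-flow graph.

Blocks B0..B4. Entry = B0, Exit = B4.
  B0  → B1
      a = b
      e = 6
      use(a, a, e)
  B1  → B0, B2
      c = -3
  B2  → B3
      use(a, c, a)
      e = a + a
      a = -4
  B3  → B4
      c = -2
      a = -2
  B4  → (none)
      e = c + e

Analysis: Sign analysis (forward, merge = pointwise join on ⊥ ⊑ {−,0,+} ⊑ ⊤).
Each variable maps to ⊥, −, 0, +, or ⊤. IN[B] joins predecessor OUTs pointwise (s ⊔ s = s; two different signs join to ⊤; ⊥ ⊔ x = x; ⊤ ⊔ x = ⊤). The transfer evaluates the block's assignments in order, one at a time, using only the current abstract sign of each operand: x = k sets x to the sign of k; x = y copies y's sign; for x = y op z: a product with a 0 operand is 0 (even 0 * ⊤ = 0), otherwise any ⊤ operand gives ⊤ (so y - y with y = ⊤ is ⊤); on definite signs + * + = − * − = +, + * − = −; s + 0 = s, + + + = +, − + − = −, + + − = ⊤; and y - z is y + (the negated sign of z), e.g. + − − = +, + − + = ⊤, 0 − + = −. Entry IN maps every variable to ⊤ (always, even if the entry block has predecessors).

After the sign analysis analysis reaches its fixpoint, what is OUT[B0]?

Answer: {a: ⊤, b: ⊤, c: ⊤, d: ⊤, e: +, f: ⊤}

Trace:
Converged values:
  B0:   IN=(all ⊤)   OUT={e:+; rest ⊤}
  B1:   IN={e:+; rest ⊤}   OUT={c:-, e:+; rest ⊤}
  B2:   IN={c:-, e:+; rest ⊤}   OUT={a:-, c:-; rest ⊤}
  B3:   IN={a:-, c:-; rest ⊤}   OUT={a:-, c:-; rest ⊤}
  B4:   IN={a:-, c:-; rest ⊤}   OUT={a:-, c:-; rest ⊤}

Merge at B0 (entry node, so the boundary value (all ⊤) is joined with the incoming edge(s)): IN[B0] = (all ⊤) ⊔ OUT[B1] = {a: ⊤, b: ⊤, c: ⊤, d: ⊤, e: ⊤, f: ⊤}
Applying B0's transfer function to that IN value gives OUT[B0] (row B0 above).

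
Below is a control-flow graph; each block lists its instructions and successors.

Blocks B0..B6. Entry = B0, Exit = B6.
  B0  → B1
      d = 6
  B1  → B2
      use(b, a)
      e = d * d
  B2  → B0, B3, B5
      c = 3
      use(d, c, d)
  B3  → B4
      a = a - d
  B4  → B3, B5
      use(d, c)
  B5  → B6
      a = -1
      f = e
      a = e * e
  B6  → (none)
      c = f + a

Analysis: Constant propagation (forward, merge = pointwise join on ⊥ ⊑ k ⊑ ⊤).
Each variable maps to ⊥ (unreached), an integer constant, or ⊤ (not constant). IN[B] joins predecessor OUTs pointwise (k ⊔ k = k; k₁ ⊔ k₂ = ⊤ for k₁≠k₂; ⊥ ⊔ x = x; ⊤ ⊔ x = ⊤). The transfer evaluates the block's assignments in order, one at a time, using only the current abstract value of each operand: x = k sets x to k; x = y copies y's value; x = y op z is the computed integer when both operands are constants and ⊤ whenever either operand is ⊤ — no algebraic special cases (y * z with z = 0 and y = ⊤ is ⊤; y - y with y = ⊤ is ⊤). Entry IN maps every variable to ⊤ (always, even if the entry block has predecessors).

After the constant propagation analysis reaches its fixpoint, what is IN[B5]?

Answer: {a: ⊤, b: ⊤, c: 3, d: 6, e: 36, f: ⊤}

Derivation:
Fixpoint table:
  B0:  IN=(all ⊤)  OUT={d:6; rest ⊤}
  B1:  IN={d:6; rest ⊤}  OUT={d:6, e:36; rest ⊤}
  B2:  IN={d:6, e:36; rest ⊤}  OUT={c:3, d:6, e:36; rest ⊤}
  B3:  IN={c:3, d:6, e:36; rest ⊤}  OUT={c:3, d:6, e:36; rest ⊤}
  B4:  IN={c:3, d:6, e:36; rest ⊤}  OUT={c:3, d:6, e:36; rest ⊤}
  B5:  IN={c:3, d:6, e:36; rest ⊤}  OUT={a:1296, c:3, d:6, e:36, f:36; rest ⊤}
  B6:  IN={a:1296, c:3, d:6, e:36, f:36; rest ⊤}  OUT={a:1296, c:1332, d:6, e:36, f:36; rest ⊤}

Merge at B5: IN[B5] = OUT[B2] ⊔ OUT[B4] = {a: ⊤, b: ⊤, c: 3, d: 6, e: 36, f: ⊤}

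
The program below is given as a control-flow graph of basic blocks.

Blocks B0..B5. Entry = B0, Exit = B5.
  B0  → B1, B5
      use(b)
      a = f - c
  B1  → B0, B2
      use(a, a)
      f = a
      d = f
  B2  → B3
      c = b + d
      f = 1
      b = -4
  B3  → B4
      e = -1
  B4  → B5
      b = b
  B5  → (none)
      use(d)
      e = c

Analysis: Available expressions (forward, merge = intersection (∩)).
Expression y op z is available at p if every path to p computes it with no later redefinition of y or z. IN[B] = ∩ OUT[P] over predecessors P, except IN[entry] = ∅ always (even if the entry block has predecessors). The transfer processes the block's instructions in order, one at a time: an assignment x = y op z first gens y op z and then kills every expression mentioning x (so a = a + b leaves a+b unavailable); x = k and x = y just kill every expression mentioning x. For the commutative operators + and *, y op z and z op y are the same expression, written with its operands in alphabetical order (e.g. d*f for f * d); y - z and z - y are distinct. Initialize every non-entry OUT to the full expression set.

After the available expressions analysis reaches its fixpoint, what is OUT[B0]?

Answer: {f-c}

Working:
Fixpoint table:
  B0: | IN={} | OUT={f-c}
  B1: | IN={f-c} | OUT={}
  B2: | IN={} | OUT={}
  B3: | IN={} | OUT={}
  B4: | IN={} | OUT={}
  B5: | IN={} | OUT={}

Merge at B0 (entry node, so the boundary value {} is joined with the incoming edge(s)): IN[B0] = {} ∩ OUT[B1] = {}
Applying B0's transfer function to that IN value gives OUT[B0] (row B0 above).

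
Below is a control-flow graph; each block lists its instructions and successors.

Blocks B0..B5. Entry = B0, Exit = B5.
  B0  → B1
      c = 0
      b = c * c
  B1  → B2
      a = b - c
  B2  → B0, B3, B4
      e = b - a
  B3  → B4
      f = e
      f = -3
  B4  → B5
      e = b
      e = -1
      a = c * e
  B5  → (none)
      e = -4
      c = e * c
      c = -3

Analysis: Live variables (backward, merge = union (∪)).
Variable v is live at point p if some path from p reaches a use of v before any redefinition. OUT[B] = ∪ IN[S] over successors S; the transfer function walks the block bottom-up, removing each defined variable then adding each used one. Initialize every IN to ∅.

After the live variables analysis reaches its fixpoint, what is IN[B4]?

Per-block solution:
  B0:  IN={}  OUT={b, c}
  B1:  IN={b, c}  OUT={a, b, c}
  B2:  IN={a, b, c}  OUT={b, c, e}
  B3:  IN={b, c, e}  OUT={b, c}
  B4:  IN={b, c}  OUT={c}
  B5:  IN={c}  OUT={}

Merge at B4: OUT[B4] = IN[B5] = {c}
Applying B4's transfer function to that OUT value gives IN[B4] (row B4 above).

Answer: {b, c}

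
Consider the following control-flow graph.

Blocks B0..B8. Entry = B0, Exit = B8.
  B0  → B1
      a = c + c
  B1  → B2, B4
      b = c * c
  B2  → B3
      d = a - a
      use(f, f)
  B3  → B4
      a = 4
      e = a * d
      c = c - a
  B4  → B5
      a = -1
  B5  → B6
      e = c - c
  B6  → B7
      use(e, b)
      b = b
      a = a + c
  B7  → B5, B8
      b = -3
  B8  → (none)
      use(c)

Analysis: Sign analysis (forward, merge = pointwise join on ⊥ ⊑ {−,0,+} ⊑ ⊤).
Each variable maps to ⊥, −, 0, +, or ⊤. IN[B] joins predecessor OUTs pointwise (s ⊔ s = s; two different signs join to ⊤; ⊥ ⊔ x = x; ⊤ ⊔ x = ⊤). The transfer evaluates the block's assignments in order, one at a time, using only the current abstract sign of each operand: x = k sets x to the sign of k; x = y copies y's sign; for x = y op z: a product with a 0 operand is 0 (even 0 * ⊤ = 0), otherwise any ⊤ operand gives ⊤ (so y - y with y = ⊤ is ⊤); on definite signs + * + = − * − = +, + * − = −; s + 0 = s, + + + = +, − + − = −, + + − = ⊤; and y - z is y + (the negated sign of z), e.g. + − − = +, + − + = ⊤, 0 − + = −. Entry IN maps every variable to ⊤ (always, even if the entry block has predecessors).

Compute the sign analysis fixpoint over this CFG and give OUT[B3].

Answer: {a: +, b: ⊤, c: ⊤, d: ⊤, e: ⊤, f: ⊤}

Trace:
Per-block solution:
  B0:   IN=(all ⊤)   OUT=(all ⊤)
  B1:   IN=(all ⊤)   OUT=(all ⊤)
  B2:   IN=(all ⊤)   OUT=(all ⊤)
  B3:   IN=(all ⊤)   OUT={a:+; rest ⊤}
  B4:   IN=(all ⊤)   OUT={a:-; rest ⊤}
  B5:   IN=(all ⊤)   OUT=(all ⊤)
  B6:   IN=(all ⊤)   OUT=(all ⊤)
  B7:   IN=(all ⊤)   OUT={b:-; rest ⊤}
  B8:   IN={b:-; rest ⊤}   OUT={b:-; rest ⊤}

Merge at B3: IN[B3] = OUT[B2] = {a: ⊤, b: ⊤, c: ⊤, d: ⊤, e: ⊤, f: ⊤}
Applying B3's transfer function to that IN value gives OUT[B3] (row B3 above).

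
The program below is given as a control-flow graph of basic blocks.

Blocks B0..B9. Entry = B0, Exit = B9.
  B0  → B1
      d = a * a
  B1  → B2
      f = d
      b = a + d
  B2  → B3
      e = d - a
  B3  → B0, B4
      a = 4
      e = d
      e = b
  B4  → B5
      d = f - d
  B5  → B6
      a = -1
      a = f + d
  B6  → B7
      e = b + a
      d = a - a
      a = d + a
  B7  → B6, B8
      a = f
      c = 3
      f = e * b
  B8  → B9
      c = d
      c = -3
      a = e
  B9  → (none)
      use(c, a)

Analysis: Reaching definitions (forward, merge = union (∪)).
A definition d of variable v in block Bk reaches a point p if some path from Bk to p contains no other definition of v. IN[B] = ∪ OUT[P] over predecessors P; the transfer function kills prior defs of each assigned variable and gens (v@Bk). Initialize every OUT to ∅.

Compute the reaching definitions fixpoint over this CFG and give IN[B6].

Answer: {a@B5, a@B7, b@B1, c@B7, d@B4, d@B6, e@B3, e@B6, f@B1, f@B7}

Derivation:
Per-block solution:
  B0:  IN={a@B3, b@B1, d@B0, e@B3, f@B1}  OUT={a@B3, b@B1, d@B0, e@B3, f@B1}
  B1:  IN={a@B3, b@B1, d@B0, e@B3, f@B1}  OUT={a@B3, b@B1, d@B0, e@B3, f@B1}
  B2:  IN={a@B3, b@B1, d@B0, e@B3, f@B1}  OUT={a@B3, b@B1, d@B0, e@B2, f@B1}
  B3:  IN={a@B3, b@B1, d@B0, e@B2, f@B1}  OUT={a@B3, b@B1, d@B0, e@B3, f@B1}
  B4:  IN={a@B3, b@B1, d@B0, e@B3, f@B1}  OUT={a@B3, b@B1, d@B4, e@B3, f@B1}
  B5:  IN={a@B3, b@B1, d@B4, e@B3, f@B1}  OUT={a@B5, b@B1, d@B4, e@B3, f@B1}
  B6:  IN={a@B5, a@B7, b@B1, c@B7, d@B4, d@B6, e@B3, e@B6, f@B1, f@B7}  OUT={a@B6, b@B1, c@B7, d@B6, e@B6, f@B1, f@B7}
  B7:  IN={a@B6, b@B1, c@B7, d@B6, e@B6, f@B1, f@B7}  OUT={a@B7, b@B1, c@B7, d@B6, e@B6, f@B7}
  B8:  IN={a@B7, b@B1, c@B7, d@B6, e@B6, f@B7}  OUT={a@B8, b@B1, c@B8, d@B6, e@B6, f@B7}
  B9:  IN={a@B8, b@B1, c@B8, d@B6, e@B6, f@B7}  OUT={a@B8, b@B1, c@B8, d@B6, e@B6, f@B7}

Merge at B6: IN[B6] = OUT[B5] ⊔ OUT[B7] = {a@B5, a@B7, b@B1, c@B7, d@B4, d@B6, e@B3, e@B6, f@B1, f@B7}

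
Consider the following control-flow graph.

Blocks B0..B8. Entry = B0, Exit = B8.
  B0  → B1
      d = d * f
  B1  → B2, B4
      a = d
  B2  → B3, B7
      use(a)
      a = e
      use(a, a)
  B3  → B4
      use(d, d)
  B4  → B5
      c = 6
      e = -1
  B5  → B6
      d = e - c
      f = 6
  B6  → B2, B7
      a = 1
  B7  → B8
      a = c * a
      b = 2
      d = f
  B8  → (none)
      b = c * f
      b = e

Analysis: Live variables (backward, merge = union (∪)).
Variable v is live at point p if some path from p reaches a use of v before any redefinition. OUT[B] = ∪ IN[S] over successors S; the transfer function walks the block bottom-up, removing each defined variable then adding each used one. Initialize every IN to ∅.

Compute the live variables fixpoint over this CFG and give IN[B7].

Fixpoint table:
  B0: | IN={c, d, e, f} | OUT={c, d, e, f}
  B1: | IN={c, d, e, f} | OUT={a, c, d, e, f}
  B2: | IN={a, c, d, e, f} | OUT={a, c, d, e, f}
  B3: | IN={d} | OUT={}
  B4: | IN={} | OUT={c, e}
  B5: | IN={c, e} | OUT={c, d, e, f}
  B6: | IN={c, d, e, f} | OUT={a, c, d, e, f}
  B7: | IN={a, c, e, f} | OUT={c, e, f}
  B8: | IN={c, e, f} | OUT={}

Merge at B7: OUT[B7] = IN[B8] = {c, e, f}
Applying B7's transfer function to that OUT value gives IN[B7] (row B7 above).

Answer: {a, c, e, f}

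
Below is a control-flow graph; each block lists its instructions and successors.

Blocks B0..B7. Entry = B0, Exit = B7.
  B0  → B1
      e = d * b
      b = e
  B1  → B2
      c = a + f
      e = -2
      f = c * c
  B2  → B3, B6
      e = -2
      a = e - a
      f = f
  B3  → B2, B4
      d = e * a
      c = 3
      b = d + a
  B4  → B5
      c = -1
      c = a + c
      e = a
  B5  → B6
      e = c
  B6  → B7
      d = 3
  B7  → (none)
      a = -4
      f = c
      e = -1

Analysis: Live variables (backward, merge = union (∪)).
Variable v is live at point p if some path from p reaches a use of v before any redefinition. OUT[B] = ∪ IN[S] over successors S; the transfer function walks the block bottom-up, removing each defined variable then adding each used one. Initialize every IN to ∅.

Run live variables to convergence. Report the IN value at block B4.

Converged values:
  B0: | IN={a, b, d, f} | OUT={a, f}
  B1: | IN={a, f} | OUT={a, c, f}
  B2: | IN={a, c, f} | OUT={a, c, e, f}
  B3: | IN={a, e, f} | OUT={a, c, f}
  B4: | IN={a} | OUT={c}
  B5: | IN={c} | OUT={c}
  B6: | IN={c} | OUT={c}
  B7: | IN={c} | OUT={}

Merge at B4: OUT[B4] = IN[B5] = {c}
Applying B4's transfer function to that OUT value gives IN[B4] (row B4 above).

Answer: {a}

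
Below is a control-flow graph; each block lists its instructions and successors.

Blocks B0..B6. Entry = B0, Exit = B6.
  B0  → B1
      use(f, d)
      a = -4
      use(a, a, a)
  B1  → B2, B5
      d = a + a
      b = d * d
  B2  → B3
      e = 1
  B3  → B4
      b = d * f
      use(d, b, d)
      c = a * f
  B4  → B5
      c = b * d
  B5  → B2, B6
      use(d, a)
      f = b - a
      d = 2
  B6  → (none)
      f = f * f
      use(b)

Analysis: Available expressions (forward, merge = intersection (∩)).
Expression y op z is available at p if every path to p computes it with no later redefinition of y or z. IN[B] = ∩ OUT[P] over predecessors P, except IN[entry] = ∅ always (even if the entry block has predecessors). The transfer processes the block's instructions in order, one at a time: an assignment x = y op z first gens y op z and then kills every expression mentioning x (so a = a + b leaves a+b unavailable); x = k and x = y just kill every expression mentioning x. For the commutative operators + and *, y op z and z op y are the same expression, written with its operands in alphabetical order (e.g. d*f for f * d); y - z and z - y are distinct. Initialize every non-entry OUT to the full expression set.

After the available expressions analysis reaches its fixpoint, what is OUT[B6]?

Per-block solution:
  B0:  IN={}  OUT={}
  B1:  IN={}  OUT={a+a, d*d}
  B2:  IN={a+a}  OUT={a+a}
  B3:  IN={a+a}  OUT={a*f, a+a, d*f}
  B4:  IN={a*f, a+a, d*f}  OUT={a*f, a+a, b*d, d*f}
  B5:  IN={a+a}  OUT={a+a, b-a}
  B6:  IN={a+a, b-a}  OUT={a+a, b-a}

Merge at B6: IN[B6] = OUT[B5] = {a+a, b-a}
Applying B6's transfer function to that IN value gives OUT[B6] (row B6 above).

Answer: {a+a, b-a}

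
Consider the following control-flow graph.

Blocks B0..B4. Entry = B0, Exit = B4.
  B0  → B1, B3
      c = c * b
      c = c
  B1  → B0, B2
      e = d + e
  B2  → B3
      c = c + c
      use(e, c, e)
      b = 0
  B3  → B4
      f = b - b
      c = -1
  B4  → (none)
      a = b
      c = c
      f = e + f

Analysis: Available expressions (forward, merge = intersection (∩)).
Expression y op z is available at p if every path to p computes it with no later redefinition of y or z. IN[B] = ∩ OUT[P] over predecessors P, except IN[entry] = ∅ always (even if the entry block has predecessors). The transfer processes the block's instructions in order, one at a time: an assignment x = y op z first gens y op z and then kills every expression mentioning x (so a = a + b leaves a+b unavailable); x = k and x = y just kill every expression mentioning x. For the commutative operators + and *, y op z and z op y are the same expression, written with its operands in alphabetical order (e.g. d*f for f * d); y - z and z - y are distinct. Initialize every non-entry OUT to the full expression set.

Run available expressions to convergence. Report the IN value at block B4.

Answer: {b-b}

Trace:
Converged values:
  B0:  IN={}  OUT={}
  B1:  IN={}  OUT={}
  B2:  IN={}  OUT={}
  B3:  IN={}  OUT={b-b}
  B4:  IN={b-b}  OUT={b-b}

Merge at B4: IN[B4] = OUT[B3] = {b-b}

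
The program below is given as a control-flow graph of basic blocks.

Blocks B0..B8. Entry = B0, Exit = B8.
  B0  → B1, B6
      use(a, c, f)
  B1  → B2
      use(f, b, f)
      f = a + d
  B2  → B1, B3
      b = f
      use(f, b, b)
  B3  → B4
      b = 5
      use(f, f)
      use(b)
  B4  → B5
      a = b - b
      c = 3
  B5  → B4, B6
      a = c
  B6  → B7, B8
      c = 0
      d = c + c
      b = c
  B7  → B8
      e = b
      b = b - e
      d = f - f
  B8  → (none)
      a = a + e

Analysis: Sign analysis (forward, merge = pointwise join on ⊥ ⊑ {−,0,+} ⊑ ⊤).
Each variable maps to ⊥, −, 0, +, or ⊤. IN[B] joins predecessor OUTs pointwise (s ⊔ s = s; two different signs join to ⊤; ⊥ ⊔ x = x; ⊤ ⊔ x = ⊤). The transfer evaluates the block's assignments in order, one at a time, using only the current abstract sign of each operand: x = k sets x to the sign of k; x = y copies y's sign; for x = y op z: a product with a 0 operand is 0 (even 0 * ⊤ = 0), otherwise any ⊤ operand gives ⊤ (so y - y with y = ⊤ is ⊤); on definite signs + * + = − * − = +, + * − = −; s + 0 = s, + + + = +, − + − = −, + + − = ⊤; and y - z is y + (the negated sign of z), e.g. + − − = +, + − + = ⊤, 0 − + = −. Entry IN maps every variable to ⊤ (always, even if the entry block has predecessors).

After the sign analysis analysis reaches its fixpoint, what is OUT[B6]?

Answer: {a: ⊤, b: 0, c: 0, d: 0, e: ⊤, f: ⊤}

Working:
Converged values:
  B0:  IN=(all ⊤)  OUT=(all ⊤)
  B1:  IN=(all ⊤)  OUT=(all ⊤)
  B2:  IN=(all ⊤)  OUT=(all ⊤)
  B3:  IN=(all ⊤)  OUT={b:+; rest ⊤}
  B4:  IN={b:+; rest ⊤}  OUT={b:+, c:+; rest ⊤}
  B5:  IN={b:+, c:+; rest ⊤}  OUT={a:+, b:+, c:+; rest ⊤}
  B6:  IN=(all ⊤)  OUT={b:0, c:0, d:0; rest ⊤}
  B7:  IN={b:0, c:0, d:0; rest ⊤}  OUT={b:0, c:0, e:0; rest ⊤}
  B8:  IN={b:0, c:0; rest ⊤}  OUT={b:0, c:0; rest ⊤}

Merge at B6: IN[B6] = OUT[B0] ⊔ OUT[B5] = {a: ⊤, b: ⊤, c: ⊤, d: ⊤, e: ⊤, f: ⊤}
Applying B6's transfer function to that IN value gives OUT[B6] (row B6 above).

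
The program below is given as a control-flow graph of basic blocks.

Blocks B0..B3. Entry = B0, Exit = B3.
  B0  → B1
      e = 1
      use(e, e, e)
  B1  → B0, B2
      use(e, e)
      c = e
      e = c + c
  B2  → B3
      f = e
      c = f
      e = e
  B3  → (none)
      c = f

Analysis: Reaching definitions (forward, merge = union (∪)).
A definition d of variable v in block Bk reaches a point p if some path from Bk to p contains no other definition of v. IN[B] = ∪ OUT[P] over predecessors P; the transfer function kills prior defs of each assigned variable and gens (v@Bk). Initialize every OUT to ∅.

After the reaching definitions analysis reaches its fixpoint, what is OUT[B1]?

Answer: {c@B1, e@B1}

Derivation:
Converged values:
  B0:  IN={c@B1, e@B1}  OUT={c@B1, e@B0}
  B1:  IN={c@B1, e@B0}  OUT={c@B1, e@B1}
  B2:  IN={c@B1, e@B1}  OUT={c@B2, e@B2, f@B2}
  B3:  IN={c@B2, e@B2, f@B2}  OUT={c@B3, e@B2, f@B2}

Merge at B1: IN[B1] = OUT[B0] = {c@B1, e@B0}
Applying B1's transfer function to that IN value gives OUT[B1] (row B1 above).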